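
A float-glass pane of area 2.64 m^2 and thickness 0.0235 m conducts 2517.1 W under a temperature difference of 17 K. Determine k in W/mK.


Fourier's law rearranged: k = Q * t / (A * dT)
  Numerator = 2517.1 * 0.0235 = 59.15185
  Denominator = 2.64 * 17 = 44.88
  k = 59.15185 / 44.88 = 1.318 W/mK

1.318 W/mK


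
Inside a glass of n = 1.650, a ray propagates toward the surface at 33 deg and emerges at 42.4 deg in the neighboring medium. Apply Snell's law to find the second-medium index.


Apply Snell's law: n1 * sin(theta1) = n2 * sin(theta2)
  n2 = n1 * sin(theta1) / sin(theta2)
  sin(33) = 0.544639
  sin(42.4) = 0.674302
  n2 = 1.650 * 0.544639 / 0.674302 = 1.3327

1.3327


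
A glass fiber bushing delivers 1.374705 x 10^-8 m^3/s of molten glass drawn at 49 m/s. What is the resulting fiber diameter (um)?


Cross-sectional area from continuity:
  A = Q / v = 1.374705 x 10^-8 / 49 = 2.80552 x 10^-10 m^2
Diameter from circular cross-section:
  d = sqrt(4A / pi) * 10^6 (m -> um)
  d = sqrt(4 * 2.80552 x 10^-10 / pi) * 10^6 = 18.9 um

18.9 um


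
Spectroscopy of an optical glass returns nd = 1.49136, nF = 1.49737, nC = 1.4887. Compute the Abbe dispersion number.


Abbe number formula: Vd = (nd - 1) / (nF - nC)
  nd - 1 = 1.49136 - 1 = 0.49136
  nF - nC = 1.49737 - 1.4887 = 0.00867
  Vd = 0.49136 / 0.00867 = 56.67

56.67


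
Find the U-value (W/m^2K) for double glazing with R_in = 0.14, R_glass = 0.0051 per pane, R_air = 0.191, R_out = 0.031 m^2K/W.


Total thermal resistance (series):
  R_total = R_in + R_glass + R_air + R_glass + R_out
  R_total = 0.14 + 0.0051 + 0.191 + 0.0051 + 0.031 = 0.3722 m^2K/W
U-value = 1 / R_total = 1 / 0.3722 = 2.687 W/m^2K

2.687 W/m^2K


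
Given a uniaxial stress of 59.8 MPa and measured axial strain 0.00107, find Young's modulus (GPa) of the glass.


Young's modulus: E = stress / strain
  E = 59.8 MPa / 0.00107 = 55887.85 MPa
Convert to GPa: 55887.85 / 1000 = 55.89 GPa

55.89 GPa


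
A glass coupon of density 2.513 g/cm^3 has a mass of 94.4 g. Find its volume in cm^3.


Rearrange rho = m / V:
  V = m / rho
  V = 94.4 / 2.513 = 37.565 cm^3

37.565 cm^3


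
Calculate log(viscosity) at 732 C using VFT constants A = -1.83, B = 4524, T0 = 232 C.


VFT equation: log(eta) = A + B / (T - T0)
  T - T0 = 732 - 232 = 500
  B / (T - T0) = 4524 / 500 = 9.048
  log(eta) = -1.83 + 9.048 = 7.218

7.218


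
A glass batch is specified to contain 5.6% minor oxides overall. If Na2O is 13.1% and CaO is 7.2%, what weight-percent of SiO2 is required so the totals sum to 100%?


Known pieces sum to 100%:
  SiO2 = 100 - (others + Na2O + CaO)
  SiO2 = 100 - (5.6 + 13.1 + 7.2) = 74.1%

74.1%


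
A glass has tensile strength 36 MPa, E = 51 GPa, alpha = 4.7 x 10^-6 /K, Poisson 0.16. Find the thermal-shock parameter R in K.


Thermal shock resistance: R = sigma * (1 - nu) / (E * alpha)
  Numerator = 36 * (1 - 0.16) = 30.24
  Denominator = 51 * 1000 * (4.7 x 10^-6) = 0.2397
  R = 30.24 / 0.2397 = 126.2 K

126.2 K


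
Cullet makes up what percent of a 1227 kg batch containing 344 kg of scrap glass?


Cullet ratio = (cullet mass / total batch mass) * 100
  Ratio = 344 / 1227 * 100 = 28.04%

28.04%


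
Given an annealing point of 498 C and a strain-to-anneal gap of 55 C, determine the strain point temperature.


Strain point = annealing point - difference:
  T_strain = 498 - 55 = 443 C

443 C


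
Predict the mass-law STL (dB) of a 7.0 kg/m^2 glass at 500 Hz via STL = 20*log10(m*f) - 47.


Mass law: STL = 20 * log10(m * f) - 47
  m * f = 7.0 * 500 = 3500
  log10(3500) = 3.54407
  STL = 20 * 3.54407 - 47 = 70.8814 - 47 = 23.9 dB

23.9 dB


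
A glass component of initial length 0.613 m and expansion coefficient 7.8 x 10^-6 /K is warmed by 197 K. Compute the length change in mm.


Thermal expansion formula: dL = alpha * L0 * dT
  dL = (7.8 x 10^-6) * 0.613 * 197 = 0.00094194 m
Convert to mm: 0.00094194 * 1000 = 0.9419 mm

0.9419 mm


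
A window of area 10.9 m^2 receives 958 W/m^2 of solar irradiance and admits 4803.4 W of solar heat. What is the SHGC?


Rearrange Q = Area * SHGC * Irradiance:
  SHGC = Q / (Area * Irradiance)
  SHGC = 4803.4 / (10.9 * 958) = 0.46

0.46


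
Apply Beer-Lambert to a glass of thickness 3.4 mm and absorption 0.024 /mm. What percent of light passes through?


Beer-Lambert law: T = exp(-alpha * thickness)
  exponent = -0.024 * 3.4 = -0.0816
  T = exp(-0.0816) = 0.9216
  Percentage = 0.9216 * 100 = 92.16%

92.16%


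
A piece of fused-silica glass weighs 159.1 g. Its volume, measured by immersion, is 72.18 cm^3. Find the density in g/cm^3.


Use the definition of density:
  rho = mass / volume
  rho = 159.1 / 72.18 = 2.204 g/cm^3

2.204 g/cm^3


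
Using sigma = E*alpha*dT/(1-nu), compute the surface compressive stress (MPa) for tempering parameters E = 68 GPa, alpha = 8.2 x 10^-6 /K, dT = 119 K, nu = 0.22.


Tempering stress: sigma = E * alpha * dT / (1 - nu)
  E (MPa) = 68 * 1000 = 68000
  Numerator = 68000 * (8.2 x 10^-6) * 119 = 66.3544
  Denominator = 1 - 0.22 = 0.78
  sigma = 66.3544 / 0.78 = 85.1 MPa

85.1 MPa


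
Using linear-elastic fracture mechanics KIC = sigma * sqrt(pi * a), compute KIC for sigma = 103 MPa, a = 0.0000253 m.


Fracture toughness: KIC = sigma * sqrt(pi * a)
  pi * a = pi * 0.0000253 = 0.000079482
  sqrt(pi * a) = 0.008915
  KIC = 103 * 0.008915 = 0.918 MPa*sqrt(m)

0.918 MPa*sqrt(m)


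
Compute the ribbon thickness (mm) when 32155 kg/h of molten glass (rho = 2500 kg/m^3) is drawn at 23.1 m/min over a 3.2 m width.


Ribbon cross-section from mass balance:
  Volume rate = throughput / density = 32155 / 2500 = 12.862 m^3/h
  thickness = volume rate / (speed * 60 * width), i.e.
  thickness = throughput / (60 * speed * width * density) * 1000
  thickness = 32155 / (60 * 23.1 * 3.2 * 2500) * 1000 = 2.9 mm

2.9 mm


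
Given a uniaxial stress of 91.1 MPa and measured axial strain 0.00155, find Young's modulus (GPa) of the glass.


Young's modulus: E = stress / strain
  E = 91.1 MPa / 0.00155 = 58774.19 MPa
Convert to GPa: 58774.19 / 1000 = 58.77 GPa

58.77 GPa


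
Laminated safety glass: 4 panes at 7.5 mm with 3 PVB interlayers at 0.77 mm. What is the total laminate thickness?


Total thickness = glass contribution + PVB contribution
  Glass: 4 * 7.5 = 30.0 mm
  PVB: 3 * 0.77 = 2.31 mm
  Total = 30.0 + 2.31 = 32.31 mm

32.31 mm


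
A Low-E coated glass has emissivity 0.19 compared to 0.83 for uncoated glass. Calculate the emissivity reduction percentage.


Percentage reduction = (1 - coated/uncoated) * 100
  Ratio = 0.19 / 0.83 = 0.2289
  Reduction = (1 - 0.2289) * 100 = 77.1%

77.1%


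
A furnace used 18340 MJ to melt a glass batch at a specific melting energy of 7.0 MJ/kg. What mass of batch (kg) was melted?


Rearrange E = m * s for m:
  m = E / s
  m = 18340 / 7.0 = 2620.0 kg

2620.0 kg


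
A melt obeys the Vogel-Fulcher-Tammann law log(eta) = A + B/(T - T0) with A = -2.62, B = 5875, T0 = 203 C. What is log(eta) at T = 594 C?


VFT equation: log(eta) = A + B / (T - T0)
  T - T0 = 594 - 203 = 391
  B / (T - T0) = 5875 / 391 = 15.026
  log(eta) = -2.62 + 15.026 = 12.406

12.406


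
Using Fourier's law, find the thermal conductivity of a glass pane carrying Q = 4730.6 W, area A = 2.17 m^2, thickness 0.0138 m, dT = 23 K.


Fourier's law rearranged: k = Q * t / (A * dT)
  Numerator = 4730.6 * 0.0138 = 65.28228
  Denominator = 2.17 * 23 = 49.91
  k = 65.28228 / 49.91 = 1.308 W/mK

1.308 W/mK


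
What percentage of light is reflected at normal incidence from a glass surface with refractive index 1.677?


Fresnel reflectance at normal incidence:
  R = ((n - 1)/(n + 1))^2
  (n - 1)/(n + 1) = (1.677 - 1)/(1.677 + 1) = 0.252895
  R = 0.252895^2 = 0.0639559
  R(%) = 0.0639559 * 100 = 6.396%

6.396%


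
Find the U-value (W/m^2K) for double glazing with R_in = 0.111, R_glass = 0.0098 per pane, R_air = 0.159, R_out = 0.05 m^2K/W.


Total thermal resistance (series):
  R_total = R_in + R_glass + R_air + R_glass + R_out
  R_total = 0.111 + 0.0098 + 0.159 + 0.0098 + 0.05 = 0.3396 m^2K/W
U-value = 1 / R_total = 1 / 0.3396 = 2.945 W/m^2K

2.945 W/m^2K


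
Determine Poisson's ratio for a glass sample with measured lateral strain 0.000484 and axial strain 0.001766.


Poisson's ratio: nu = lateral strain / axial strain
  nu = 0.000484 / 0.001766 = 0.2741

0.2741


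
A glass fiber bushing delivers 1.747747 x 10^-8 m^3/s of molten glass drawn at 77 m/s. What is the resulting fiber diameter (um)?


Cross-sectional area from continuity:
  A = Q / v = 1.747747 x 10^-8 / 77 = 2.269801 x 10^-10 m^2
Diameter from circular cross-section:
  d = sqrt(4A / pi) * 10^6 (m -> um)
  d = sqrt(4 * 2.269801 x 10^-10 / pi) * 10^6 = 17.0 um

17.0 um


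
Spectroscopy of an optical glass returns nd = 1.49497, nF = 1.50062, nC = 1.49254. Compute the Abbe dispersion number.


Abbe number formula: Vd = (nd - 1) / (nF - nC)
  nd - 1 = 1.49497 - 1 = 0.49497
  nF - nC = 1.50062 - 1.49254 = 0.00808
  Vd = 0.49497 / 0.00808 = 61.26

61.26


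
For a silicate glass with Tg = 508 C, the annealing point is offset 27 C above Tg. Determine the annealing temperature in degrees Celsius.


The annealing temperature is Tg plus the offset:
  T_anneal = 508 + 27 = 535 C

535 C


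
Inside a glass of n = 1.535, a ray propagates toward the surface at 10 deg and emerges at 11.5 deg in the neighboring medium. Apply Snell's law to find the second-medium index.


Apply Snell's law: n1 * sin(theta1) = n2 * sin(theta2)
  n2 = n1 * sin(theta1) / sin(theta2)
  sin(10) = 0.173648
  sin(11.5) = 0.199368
  n2 = 1.535 * 0.173648 / 0.199368 = 1.337

1.337


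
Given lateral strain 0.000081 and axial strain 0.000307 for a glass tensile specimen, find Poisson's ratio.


Poisson's ratio: nu = lateral strain / axial strain
  nu = 0.000081 / 0.000307 = 0.2638

0.2638


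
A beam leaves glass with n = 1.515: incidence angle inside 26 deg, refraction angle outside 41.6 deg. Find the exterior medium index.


Apply Snell's law: n1 * sin(theta1) = n2 * sin(theta2)
  n2 = n1 * sin(theta1) / sin(theta2)
  sin(26) = 0.438371
  sin(41.6) = 0.663926
  n2 = 1.515 * 0.438371 / 0.663926 = 1.0003

1.0003


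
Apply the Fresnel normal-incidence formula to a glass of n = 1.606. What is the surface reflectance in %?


Fresnel reflectance at normal incidence:
  R = ((n - 1)/(n + 1))^2
  (n - 1)/(n + 1) = (1.606 - 1)/(1.606 + 1) = 0.23254
  R = 0.23254^2 = 0.0540749
  R(%) = 0.0540749 * 100 = 5.407%

5.407%


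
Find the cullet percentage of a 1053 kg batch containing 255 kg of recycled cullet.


Cullet ratio = (cullet mass / total batch mass) * 100
  Ratio = 255 / 1053 * 100 = 24.22%

24.22%


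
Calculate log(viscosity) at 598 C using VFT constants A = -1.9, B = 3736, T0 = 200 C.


VFT equation: log(eta) = A + B / (T - T0)
  T - T0 = 598 - 200 = 398
  B / (T - T0) = 3736 / 398 = 9.387
  log(eta) = -1.9 + 9.387 = 7.487

7.487


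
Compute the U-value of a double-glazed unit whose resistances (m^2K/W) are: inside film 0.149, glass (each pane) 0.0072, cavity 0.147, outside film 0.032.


Total thermal resistance (series):
  R_total = R_in + R_glass + R_air + R_glass + R_out
  R_total = 0.149 + 0.0072 + 0.147 + 0.0072 + 0.032 = 0.3424 m^2K/W
U-value = 1 / R_total = 1 / 0.3424 = 2.921 W/m^2K

2.921 W/m^2K


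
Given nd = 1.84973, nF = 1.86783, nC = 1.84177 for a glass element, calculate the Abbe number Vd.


Abbe number formula: Vd = (nd - 1) / (nF - nC)
  nd - 1 = 1.84973 - 1 = 0.84973
  nF - nC = 1.86783 - 1.84177 = 0.02606
  Vd = 0.84973 / 0.02606 = 32.61

32.61


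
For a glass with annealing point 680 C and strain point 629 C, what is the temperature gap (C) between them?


Gap = T_anneal - T_strain:
  gap = 680 - 629 = 51 C

51 C


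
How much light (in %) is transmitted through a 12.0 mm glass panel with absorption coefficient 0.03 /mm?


Beer-Lambert law: T = exp(-alpha * thickness)
  exponent = -0.03 * 12.0 = -0.36
  T = exp(-0.36) = 0.6977
  Percentage = 0.6977 * 100 = 69.77%

69.77%


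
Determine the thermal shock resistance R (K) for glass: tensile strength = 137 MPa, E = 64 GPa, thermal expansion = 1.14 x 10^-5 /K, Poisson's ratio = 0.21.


Thermal shock resistance: R = sigma * (1 - nu) / (E * alpha)
  Numerator = 137 * (1 - 0.21) = 108.23
  Denominator = 64 * 1000 * (1.14 x 10^-5) = 0.7296
  R = 108.23 / 0.7296 = 148.3 K

148.3 K


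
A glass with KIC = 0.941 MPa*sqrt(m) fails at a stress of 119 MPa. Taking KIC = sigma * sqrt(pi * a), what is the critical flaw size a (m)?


Rearrange KIC = sigma * sqrt(pi * a):
  sqrt(pi * a) = KIC / sigma
  sqrt(pi * a) = 0.941 / 119 = 0.007908
  a = (KIC / sigma)^2 / pi
  a = 0.007908^2 / pi = 0.0000199 m

0.0000199 m


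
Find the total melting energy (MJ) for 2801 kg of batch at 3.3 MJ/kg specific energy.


Total energy = mass * specific energy
  E = 2801 * 3.3 = 9243.3 MJ

9243.3 MJ


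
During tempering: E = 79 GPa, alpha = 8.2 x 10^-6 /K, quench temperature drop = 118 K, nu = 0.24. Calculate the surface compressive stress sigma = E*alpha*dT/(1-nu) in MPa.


Tempering stress: sigma = E * alpha * dT / (1 - nu)
  E (MPa) = 79 * 1000 = 79000
  Numerator = 79000 * (8.2 x 10^-6) * 118 = 76.4404
  Denominator = 1 - 0.24 = 0.76
  sigma = 76.4404 / 0.76 = 100.6 MPa

100.6 MPa


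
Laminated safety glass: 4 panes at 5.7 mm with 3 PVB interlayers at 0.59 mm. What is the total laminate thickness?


Total thickness = glass contribution + PVB contribution
  Glass: 4 * 5.7 = 22.8 mm
  PVB: 3 * 0.59 = 1.77 mm
  Total = 22.8 + 1.77 = 24.57 mm

24.57 mm


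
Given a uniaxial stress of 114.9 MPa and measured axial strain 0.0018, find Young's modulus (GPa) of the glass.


Young's modulus: E = stress / strain
  E = 114.9 MPa / 0.0018 = 63833.33 MPa
Convert to GPa: 63833.33 / 1000 = 63.83 GPa

63.83 GPa


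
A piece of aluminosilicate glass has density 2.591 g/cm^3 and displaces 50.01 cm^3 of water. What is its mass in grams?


Rearrange rho = m / V:
  m = rho * V
  m = 2.591 * 50.01 = 129.576 g

129.576 g


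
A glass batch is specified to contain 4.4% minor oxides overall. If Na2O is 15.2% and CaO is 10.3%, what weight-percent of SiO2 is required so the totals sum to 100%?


Known pieces sum to 100%:
  SiO2 = 100 - (others + Na2O + CaO)
  SiO2 = 100 - (4.4 + 15.2 + 10.3) = 70.1%

70.1%


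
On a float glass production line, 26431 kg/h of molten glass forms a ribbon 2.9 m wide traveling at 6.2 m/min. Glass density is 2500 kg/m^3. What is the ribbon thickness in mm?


Ribbon cross-section from mass balance:
  Volume rate = throughput / density = 26431 / 2500 = 10.5724 m^3/h
  thickness = volume rate / (speed * 60 * width), i.e.
  thickness = throughput / (60 * speed * width * density) * 1000
  thickness = 26431 / (60 * 6.2 * 2.9 * 2500) * 1000 = 9.8 mm

9.8 mm


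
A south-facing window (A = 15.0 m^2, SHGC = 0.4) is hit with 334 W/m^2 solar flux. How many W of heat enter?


Solar heat gain: Q = Area * SHGC * Irradiance
  Q = 15.0 * 0.4 * 334 = 2004 W

2004 W


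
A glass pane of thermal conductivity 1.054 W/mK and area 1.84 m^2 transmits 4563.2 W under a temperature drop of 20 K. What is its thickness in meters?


Fourier's law: t = k * A * dT / Q
  t = 1.054 * 1.84 * 20 / 4563.2
  t = 38.7872 / 4563.2 = 0.0085 m

0.0085 m


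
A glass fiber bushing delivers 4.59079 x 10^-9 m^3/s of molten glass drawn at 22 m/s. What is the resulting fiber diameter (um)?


Cross-sectional area from continuity:
  A = Q / v = 4.59079 x 10^-9 / 22 = 2.086723 x 10^-10 m^2
Diameter from circular cross-section:
  d = sqrt(4A / pi) * 10^6 (m -> um)
  d = sqrt(4 * 2.086723 x 10^-10 / pi) * 10^6 = 16.3 um

16.3 um


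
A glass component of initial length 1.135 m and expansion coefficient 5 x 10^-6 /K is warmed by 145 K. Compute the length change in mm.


Thermal expansion formula: dL = alpha * L0 * dT
  dL = (5 x 10^-6) * 1.135 * 145 = 0.00082288 m
Convert to mm: 0.00082288 * 1000 = 0.8229 mm

0.8229 mm


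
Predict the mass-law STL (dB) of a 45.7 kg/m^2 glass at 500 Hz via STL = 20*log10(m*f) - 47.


Mass law: STL = 20 * log10(m * f) - 47
  m * f = 45.7 * 500 = 22850
  log10(22850) = 4.35889
  STL = 20 * 4.35889 - 47 = 87.1778 - 47 = 40.2 dB

40.2 dB


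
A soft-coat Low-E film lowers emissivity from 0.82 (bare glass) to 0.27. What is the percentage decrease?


Percentage reduction = (1 - coated/uncoated) * 100
  Ratio = 0.27 / 0.82 = 0.3293
  Reduction = (1 - 0.3293) * 100 = 67.1%

67.1%


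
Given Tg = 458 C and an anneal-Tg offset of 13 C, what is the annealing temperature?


The annealing temperature is Tg plus the offset:
  T_anneal = 458 + 13 = 471 C

471 C


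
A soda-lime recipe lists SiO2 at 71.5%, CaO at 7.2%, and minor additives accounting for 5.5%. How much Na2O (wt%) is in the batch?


Pieces sum to 100%:
  Na2O = 100 - (SiO2 + CaO + others)
  Na2O = 100 - (71.5 + 7.2 + 5.5) = 15.8%

15.8%


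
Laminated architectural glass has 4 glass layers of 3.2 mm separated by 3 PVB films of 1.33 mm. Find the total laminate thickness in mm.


Total thickness = glass contribution + PVB contribution
  Glass: 4 * 3.2 = 12.8 mm
  PVB: 3 * 1.33 = 3.99 mm
  Total = 12.8 + 3.99 = 16.79 mm

16.79 mm


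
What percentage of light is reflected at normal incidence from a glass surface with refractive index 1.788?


Fresnel reflectance at normal incidence:
  R = ((n - 1)/(n + 1))^2
  (n - 1)/(n + 1) = (1.788 - 1)/(1.788 + 1) = 0.28264
  R = 0.28264^2 = 0.0798854
  R(%) = 0.0798854 * 100 = 7.989%

7.989%


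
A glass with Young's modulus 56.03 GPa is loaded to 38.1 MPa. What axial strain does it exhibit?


Rearrange E = sigma / epsilon:
  epsilon = sigma / E
  E (MPa) = 56.03 * 1000 = 56030
  epsilon = 38.1 / 56030 = 0.00068

0.00068


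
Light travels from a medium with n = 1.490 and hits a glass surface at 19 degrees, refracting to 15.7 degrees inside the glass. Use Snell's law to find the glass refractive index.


Apply Snell's law: n1 * sin(theta1) = n2 * sin(theta2)
  n2 = n1 * sin(theta1) / sin(theta2)
  sin(19) = 0.325568
  sin(15.7) = 0.2706
  n2 = 1.490 * 0.325568 / 0.2706 = 1.7927

1.7927


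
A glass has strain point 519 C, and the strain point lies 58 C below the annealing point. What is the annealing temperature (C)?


T_anneal = T_strain + gap:
  T_anneal = 519 + 58 = 577 C

577 C


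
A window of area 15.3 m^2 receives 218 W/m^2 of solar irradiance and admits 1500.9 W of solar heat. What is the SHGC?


Rearrange Q = Area * SHGC * Irradiance:
  SHGC = Q / (Area * Irradiance)
  SHGC = 1500.9 / (15.3 * 218) = 0.45

0.45


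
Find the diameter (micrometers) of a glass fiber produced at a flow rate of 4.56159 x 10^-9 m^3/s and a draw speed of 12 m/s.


Cross-sectional area from continuity:
  A = Q / v = 4.56159 x 10^-9 / 12 = 3.801325 x 10^-10 m^2
Diameter from circular cross-section:
  d = sqrt(4A / pi) * 10^6 (m -> um)
  d = sqrt(4 * 3.801325 x 10^-10 / pi) * 10^6 = 22.0 um

22.0 um


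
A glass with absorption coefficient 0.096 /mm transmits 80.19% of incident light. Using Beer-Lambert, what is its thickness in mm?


Rearrange T = exp(-alpha * thickness):
  thickness = -ln(T) / alpha
  T = 80.19/100 = 0.8019
  ln(T) = -0.22077
  -ln(T) = 0.22077
  thickness = 0.22077 / 0.096 = 2.3 mm

2.3 mm


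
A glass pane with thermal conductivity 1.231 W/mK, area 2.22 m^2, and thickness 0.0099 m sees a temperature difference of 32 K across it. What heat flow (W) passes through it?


Fourier's law: Q = k * A * dT / t
  Q = 1.231 * 2.22 * 32 / 0.0099
  Q = 87.45024 / 0.0099 = 8833.4 W

8833.4 W


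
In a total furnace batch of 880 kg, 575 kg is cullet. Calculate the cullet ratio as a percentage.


Cullet ratio = (cullet mass / total batch mass) * 100
  Ratio = 575 / 880 * 100 = 65.34%

65.34%


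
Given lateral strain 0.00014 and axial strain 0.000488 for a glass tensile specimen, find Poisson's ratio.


Poisson's ratio: nu = lateral strain / axial strain
  nu = 0.00014 / 0.000488 = 0.2869

0.2869


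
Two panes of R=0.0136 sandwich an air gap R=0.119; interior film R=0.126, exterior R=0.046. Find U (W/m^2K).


Total thermal resistance (series):
  R_total = R_in + R_glass + R_air + R_glass + R_out
  R_total = 0.126 + 0.0136 + 0.119 + 0.0136 + 0.046 = 0.3182 m^2K/W
U-value = 1 / R_total = 1 / 0.3182 = 3.143 W/m^2K

3.143 W/m^2K


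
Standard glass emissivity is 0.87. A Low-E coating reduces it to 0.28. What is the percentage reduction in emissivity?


Percentage reduction = (1 - coated/uncoated) * 100
  Ratio = 0.28 / 0.87 = 0.3218
  Reduction = (1 - 0.3218) * 100 = 67.8%

67.8%


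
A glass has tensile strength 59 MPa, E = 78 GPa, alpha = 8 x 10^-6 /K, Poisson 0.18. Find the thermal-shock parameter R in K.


Thermal shock resistance: R = sigma * (1 - nu) / (E * alpha)
  Numerator = 59 * (1 - 0.18) = 48.38
  Denominator = 78 * 1000 * (8 x 10^-6) = 0.624
  R = 48.38 / 0.624 = 77.5 K

77.5 K


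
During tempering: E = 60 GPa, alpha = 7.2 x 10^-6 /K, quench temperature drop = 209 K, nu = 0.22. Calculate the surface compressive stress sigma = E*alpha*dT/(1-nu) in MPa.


Tempering stress: sigma = E * alpha * dT / (1 - nu)
  E (MPa) = 60 * 1000 = 60000
  Numerator = 60000 * (7.2 x 10^-6) * 209 = 90.288
  Denominator = 1 - 0.22 = 0.78
  sigma = 90.288 / 0.78 = 115.8 MPa

115.8 MPa


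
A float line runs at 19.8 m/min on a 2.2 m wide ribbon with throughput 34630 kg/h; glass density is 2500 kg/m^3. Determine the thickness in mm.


Ribbon cross-section from mass balance:
  Volume rate = throughput / density = 34630 / 2500 = 13.852 m^3/h
  thickness = volume rate / (speed * 60 * width), i.e.
  thickness = throughput / (60 * speed * width * density) * 1000
  thickness = 34630 / (60 * 19.8 * 2.2 * 2500) * 1000 = 5.3 mm

5.3 mm


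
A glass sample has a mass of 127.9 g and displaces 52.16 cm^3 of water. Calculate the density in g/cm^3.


Use the definition of density:
  rho = mass / volume
  rho = 127.9 / 52.16 = 2.452 g/cm^3

2.452 g/cm^3


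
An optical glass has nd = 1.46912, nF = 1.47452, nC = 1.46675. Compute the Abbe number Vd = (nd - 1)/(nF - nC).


Abbe number formula: Vd = (nd - 1) / (nF - nC)
  nd - 1 = 1.46912 - 1 = 0.46912
  nF - nC = 1.47452 - 1.46675 = 0.00777
  Vd = 0.46912 / 0.00777 = 60.38

60.38


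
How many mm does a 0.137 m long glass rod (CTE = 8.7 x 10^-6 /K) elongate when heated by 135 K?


Thermal expansion formula: dL = alpha * L0 * dT
  dL = (8.7 x 10^-6) * 0.137 * 135 = 0.00016091 m
Convert to mm: 0.00016091 * 1000 = 0.1609 mm

0.1609 mm


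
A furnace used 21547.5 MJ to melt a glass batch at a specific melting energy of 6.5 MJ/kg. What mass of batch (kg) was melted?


Rearrange E = m * s for m:
  m = E / s
  m = 21547.5 / 6.5 = 3315.0 kg

3315.0 kg


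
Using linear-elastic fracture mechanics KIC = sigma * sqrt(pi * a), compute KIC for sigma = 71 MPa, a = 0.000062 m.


Fracture toughness: KIC = sigma * sqrt(pi * a)
  pi * a = pi * 0.000062 = 0.000194779
  sqrt(pi * a) = 0.013956
  KIC = 71 * 0.013956 = 0.991 MPa*sqrt(m)

0.991 MPa*sqrt(m)


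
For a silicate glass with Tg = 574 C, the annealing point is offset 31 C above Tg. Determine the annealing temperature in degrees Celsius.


The annealing temperature is Tg plus the offset:
  T_anneal = 574 + 31 = 605 C

605 C


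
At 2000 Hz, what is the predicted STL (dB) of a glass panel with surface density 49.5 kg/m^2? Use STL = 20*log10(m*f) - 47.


Mass law: STL = 20 * log10(m * f) - 47
  m * f = 49.5 * 2000 = 99000
  log10(99000) = 4.99564
  STL = 20 * 4.99564 - 47 = 99.9128 - 47 = 52.9 dB

52.9 dB


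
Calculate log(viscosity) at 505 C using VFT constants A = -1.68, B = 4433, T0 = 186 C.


VFT equation: log(eta) = A + B / (T - T0)
  T - T0 = 505 - 186 = 319
  B / (T - T0) = 4433 / 319 = 13.897
  log(eta) = -1.68 + 13.897 = 12.217

12.217


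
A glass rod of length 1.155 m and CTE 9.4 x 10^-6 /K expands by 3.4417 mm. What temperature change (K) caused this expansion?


Rearrange dL = alpha * L0 * dT for dT:
  dT = dL / (alpha * L0)
  dL (m) = 3.4417 / 1000 = 0.0034417
  dT = 0.0034417 / ((9.4 x 10^-6) * 1.155) = 317.0 K

317.0 K


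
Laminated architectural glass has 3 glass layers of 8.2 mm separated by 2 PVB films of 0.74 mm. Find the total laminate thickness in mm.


Total thickness = glass contribution + PVB contribution
  Glass: 3 * 8.2 = 24.6 mm
  PVB: 2 * 0.74 = 1.48 mm
  Total = 24.6 + 1.48 = 26.08 mm

26.08 mm


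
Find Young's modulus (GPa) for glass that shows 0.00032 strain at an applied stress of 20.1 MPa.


Young's modulus: E = stress / strain
  E = 20.1 MPa / 0.00032 = 62812.5 MPa
Convert to GPa: 62812.5 / 1000 = 62.81 GPa

62.81 GPa


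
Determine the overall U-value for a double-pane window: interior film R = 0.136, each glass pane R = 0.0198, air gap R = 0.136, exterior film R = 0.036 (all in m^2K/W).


Total thermal resistance (series):
  R_total = R_in + R_glass + R_air + R_glass + R_out
  R_total = 0.136 + 0.0198 + 0.136 + 0.0198 + 0.036 = 0.3476 m^2K/W
U-value = 1 / R_total = 1 / 0.3476 = 2.877 W/m^2K

2.877 W/m^2K


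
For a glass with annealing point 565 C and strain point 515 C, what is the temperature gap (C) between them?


Gap = T_anneal - T_strain:
  gap = 565 - 515 = 50 C

50 C


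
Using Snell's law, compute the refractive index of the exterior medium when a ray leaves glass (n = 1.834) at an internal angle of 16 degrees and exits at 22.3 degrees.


Apply Snell's law: n1 * sin(theta1) = n2 * sin(theta2)
  n2 = n1 * sin(theta1) / sin(theta2)
  sin(16) = 0.275637
  sin(22.3) = 0.379456
  n2 = 1.834 * 0.275637 / 0.379456 = 1.3322

1.3322


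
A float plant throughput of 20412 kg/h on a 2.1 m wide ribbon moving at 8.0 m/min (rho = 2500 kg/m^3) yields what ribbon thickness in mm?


Ribbon cross-section from mass balance:
  Volume rate = throughput / density = 20412 / 2500 = 8.1648 m^3/h
  thickness = volume rate / (speed * 60 * width), i.e.
  thickness = throughput / (60 * speed * width * density) * 1000
  thickness = 20412 / (60 * 8.0 * 2.1 * 2500) * 1000 = 8.1 mm

8.1 mm


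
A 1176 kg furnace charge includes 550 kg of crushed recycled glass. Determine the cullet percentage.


Cullet ratio = (cullet mass / total batch mass) * 100
  Ratio = 550 / 1176 * 100 = 46.77%

46.77%


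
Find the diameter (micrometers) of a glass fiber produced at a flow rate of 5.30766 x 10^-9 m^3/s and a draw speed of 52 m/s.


Cross-sectional area from continuity:
  A = Q / v = 5.30766 x 10^-9 / 52 = 1.020704 x 10^-10 m^2
Diameter from circular cross-section:
  d = sqrt(4A / pi) * 10^6 (m -> um)
  d = sqrt(4 * 1.020704 x 10^-10 / pi) * 10^6 = 11.4 um

11.4 um


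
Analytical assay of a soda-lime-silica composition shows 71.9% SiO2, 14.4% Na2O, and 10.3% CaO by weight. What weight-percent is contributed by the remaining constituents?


Sum the three major oxides:
  SiO2 + Na2O + CaO = 71.9 + 14.4 + 10.3 = 96.6%
Subtract from 100%:
  Others = 100 - 96.6 = 3.4%

3.4%


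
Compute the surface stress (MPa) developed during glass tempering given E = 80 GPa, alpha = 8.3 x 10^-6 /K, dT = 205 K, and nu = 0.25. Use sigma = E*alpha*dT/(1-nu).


Tempering stress: sigma = E * alpha * dT / (1 - nu)
  E (MPa) = 80 * 1000 = 80000
  Numerator = 80000 * (8.3 x 10^-6) * 205 = 136.12
  Denominator = 1 - 0.25 = 0.75
  sigma = 136.12 / 0.75 = 181.5 MPa

181.5 MPa


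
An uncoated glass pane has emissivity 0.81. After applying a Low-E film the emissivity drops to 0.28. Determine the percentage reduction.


Percentage reduction = (1 - coated/uncoated) * 100
  Ratio = 0.28 / 0.81 = 0.3457
  Reduction = (1 - 0.3457) * 100 = 65.4%

65.4%


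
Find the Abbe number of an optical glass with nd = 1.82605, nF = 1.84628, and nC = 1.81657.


Abbe number formula: Vd = (nd - 1) / (nF - nC)
  nd - 1 = 1.82605 - 1 = 0.82605
  nF - nC = 1.84628 - 1.81657 = 0.02971
  Vd = 0.82605 / 0.02971 = 27.8

27.8


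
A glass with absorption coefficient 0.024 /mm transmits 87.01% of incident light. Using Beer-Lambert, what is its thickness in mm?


Rearrange T = exp(-alpha * thickness):
  thickness = -ln(T) / alpha
  T = 87.01/100 = 0.8701
  ln(T) = -0.13915
  -ln(T) = 0.13915
  thickness = 0.13915 / 0.024 = 5.8 mm

5.8 mm


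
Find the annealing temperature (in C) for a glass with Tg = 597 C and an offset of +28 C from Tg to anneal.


The annealing temperature is Tg plus the offset:
  T_anneal = 597 + 28 = 625 C

625 C


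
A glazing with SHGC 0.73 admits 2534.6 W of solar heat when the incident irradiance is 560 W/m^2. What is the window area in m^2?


Rearrange Q = Area * SHGC * Irradiance:
  Area = Q / (SHGC * Irradiance)
  Area = 2534.6 / (0.73 * 560) = 6.2 m^2

6.2 m^2


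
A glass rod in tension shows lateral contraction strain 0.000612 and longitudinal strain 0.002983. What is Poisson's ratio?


Poisson's ratio: nu = lateral strain / axial strain
  nu = 0.000612 / 0.002983 = 0.2052

0.2052


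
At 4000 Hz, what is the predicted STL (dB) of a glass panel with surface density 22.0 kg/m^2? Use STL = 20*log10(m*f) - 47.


Mass law: STL = 20 * log10(m * f) - 47
  m * f = 22.0 * 4000 = 88000
  log10(88000) = 4.94448
  STL = 20 * 4.94448 - 47 = 98.8896 - 47 = 51.9 dB

51.9 dB


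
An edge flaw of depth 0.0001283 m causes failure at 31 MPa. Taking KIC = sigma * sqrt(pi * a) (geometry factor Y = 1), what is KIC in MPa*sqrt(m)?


Fracture toughness: KIC = sigma * sqrt(pi * a)
  pi * a = pi * 0.0001283 = 0.000403066
  sqrt(pi * a) = 0.020077
  KIC = 31 * 0.020077 = 0.622 MPa*sqrt(m)

0.622 MPa*sqrt(m)


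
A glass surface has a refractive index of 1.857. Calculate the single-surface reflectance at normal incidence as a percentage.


Fresnel reflectance at normal incidence:
  R = ((n - 1)/(n + 1))^2
  (n - 1)/(n + 1) = (1.857 - 1)/(1.857 + 1) = 0.299965
  R = 0.299965^2 = 0.089979
  R(%) = 0.089979 * 100 = 8.998%

8.998%


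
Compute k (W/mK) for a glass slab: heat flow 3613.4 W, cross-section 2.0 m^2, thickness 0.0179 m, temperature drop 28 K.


Fourier's law rearranged: k = Q * t / (A * dT)
  Numerator = 3613.4 * 0.0179 = 64.67986
  Denominator = 2.0 * 28 = 56.0
  k = 64.67986 / 56.0 = 1.155 W/mK

1.155 W/mK


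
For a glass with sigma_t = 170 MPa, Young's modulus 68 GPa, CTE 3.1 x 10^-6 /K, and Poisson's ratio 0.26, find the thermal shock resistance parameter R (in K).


Thermal shock resistance: R = sigma * (1 - nu) / (E * alpha)
  Numerator = 170 * (1 - 0.26) = 125.8
  Denominator = 68 * 1000 * (3.1 x 10^-6) = 0.2108
  R = 125.8 / 0.2108 = 596.8 K

596.8 K


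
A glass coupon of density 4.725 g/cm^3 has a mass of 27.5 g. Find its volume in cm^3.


Rearrange rho = m / V:
  V = m / rho
  V = 27.5 / 4.725 = 5.82 cm^3

5.82 cm^3


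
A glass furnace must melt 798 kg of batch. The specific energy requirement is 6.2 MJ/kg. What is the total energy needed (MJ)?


Total energy = mass * specific energy
  E = 798 * 6.2 = 4947.6 MJ

4947.6 MJ


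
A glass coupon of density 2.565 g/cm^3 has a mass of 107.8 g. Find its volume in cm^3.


Rearrange rho = m / V:
  V = m / rho
  V = 107.8 / 2.565 = 42.027 cm^3

42.027 cm^3


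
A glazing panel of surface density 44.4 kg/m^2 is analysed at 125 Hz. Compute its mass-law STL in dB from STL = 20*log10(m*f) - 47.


Mass law: STL = 20 * log10(m * f) - 47
  m * f = 44.4 * 125 = 5550
  log10(5550) = 3.74429
  STL = 20 * 3.74429 - 47 = 74.8858 - 47 = 27.9 dB

27.9 dB


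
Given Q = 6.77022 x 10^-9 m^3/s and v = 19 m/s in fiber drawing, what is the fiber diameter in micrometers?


Cross-sectional area from continuity:
  A = Q / v = 6.77022 x 10^-9 / 19 = 3.563274 x 10^-10 m^2
Diameter from circular cross-section:
  d = sqrt(4A / pi) * 10^6 (m -> um)
  d = sqrt(4 * 3.563274 x 10^-10 / pi) * 10^6 = 21.3 um

21.3 um


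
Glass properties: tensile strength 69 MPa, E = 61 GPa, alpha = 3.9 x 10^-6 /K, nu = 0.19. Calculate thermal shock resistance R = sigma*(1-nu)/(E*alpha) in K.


Thermal shock resistance: R = sigma * (1 - nu) / (E * alpha)
  Numerator = 69 * (1 - 0.19) = 55.89
  Denominator = 61 * 1000 * (3.9 x 10^-6) = 0.2379
  R = 55.89 / 0.2379 = 234.9 K

234.9 K


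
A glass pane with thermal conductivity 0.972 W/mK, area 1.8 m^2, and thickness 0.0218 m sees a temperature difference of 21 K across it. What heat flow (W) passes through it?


Fourier's law: Q = k * A * dT / t
  Q = 0.972 * 1.8 * 21 / 0.0218
  Q = 36.7416 / 0.0218 = 1685.4 W

1685.4 W


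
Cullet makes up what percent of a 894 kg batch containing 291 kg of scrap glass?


Cullet ratio = (cullet mass / total batch mass) * 100
  Ratio = 291 / 894 * 100 = 32.55%

32.55%


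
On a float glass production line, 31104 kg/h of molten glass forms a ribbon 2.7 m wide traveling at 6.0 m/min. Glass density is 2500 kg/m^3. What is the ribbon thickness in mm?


Ribbon cross-section from mass balance:
  Volume rate = throughput / density = 31104 / 2500 = 12.4416 m^3/h
  thickness = volume rate / (speed * 60 * width), i.e.
  thickness = throughput / (60 * speed * width * density) * 1000
  thickness = 31104 / (60 * 6.0 * 2.7 * 2500) * 1000 = 12.8 mm

12.8 mm


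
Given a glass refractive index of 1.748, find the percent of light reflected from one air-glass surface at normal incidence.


Fresnel reflectance at normal incidence:
  R = ((n - 1)/(n + 1))^2
  (n - 1)/(n + 1) = (1.748 - 1)/(1.748 + 1) = 0.272198
  R = 0.272198^2 = 0.0740918
  R(%) = 0.0740918 * 100 = 7.409%

7.409%


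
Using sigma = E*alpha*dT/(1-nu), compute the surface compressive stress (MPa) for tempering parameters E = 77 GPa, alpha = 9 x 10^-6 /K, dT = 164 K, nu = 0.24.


Tempering stress: sigma = E * alpha * dT / (1 - nu)
  E (MPa) = 77 * 1000 = 77000
  Numerator = 77000 * (9 x 10^-6) * 164 = 113.652
  Denominator = 1 - 0.24 = 0.76
  sigma = 113.652 / 0.76 = 149.5 MPa

149.5 MPa


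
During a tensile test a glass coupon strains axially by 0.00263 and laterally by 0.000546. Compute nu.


Poisson's ratio: nu = lateral strain / axial strain
  nu = 0.000546 / 0.00263 = 0.2076

0.2076


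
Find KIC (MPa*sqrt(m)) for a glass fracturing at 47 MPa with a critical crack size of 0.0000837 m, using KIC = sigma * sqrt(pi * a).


Fracture toughness: KIC = sigma * sqrt(pi * a)
  pi * a = pi * 0.0000837 = 0.000262951
  sqrt(pi * a) = 0.016216
  KIC = 47 * 0.016216 = 0.762 MPa*sqrt(m)

0.762 MPa*sqrt(m)


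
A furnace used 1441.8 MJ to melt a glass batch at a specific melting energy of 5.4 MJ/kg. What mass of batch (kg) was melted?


Rearrange E = m * s for m:
  m = E / s
  m = 1441.8 / 5.4 = 267.0 kg

267.0 kg


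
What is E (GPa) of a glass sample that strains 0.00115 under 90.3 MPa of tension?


Young's modulus: E = stress / strain
  E = 90.3 MPa / 0.00115 = 78521.74 MPa
Convert to GPa: 78521.74 / 1000 = 78.52 GPa

78.52 GPa


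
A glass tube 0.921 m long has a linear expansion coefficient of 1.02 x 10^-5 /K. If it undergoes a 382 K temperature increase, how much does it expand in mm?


Thermal expansion formula: dL = alpha * L0 * dT
  dL = (1.02 x 10^-5) * 0.921 * 382 = 0.00358858 m
Convert to mm: 0.00358858 * 1000 = 3.5886 mm

3.5886 mm


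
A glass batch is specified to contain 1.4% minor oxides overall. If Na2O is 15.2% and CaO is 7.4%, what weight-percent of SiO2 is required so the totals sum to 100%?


Known pieces sum to 100%:
  SiO2 = 100 - (others + Na2O + CaO)
  SiO2 = 100 - (1.4 + 15.2 + 7.4) = 76.0%

76.0%


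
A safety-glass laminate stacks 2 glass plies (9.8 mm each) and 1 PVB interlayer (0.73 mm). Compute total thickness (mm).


Total thickness = glass contribution + PVB contribution
  Glass: 2 * 9.8 = 19.6 mm
  PVB: 1 * 0.73 = 0.73 mm
  Total = 19.6 + 0.73 = 20.33 mm

20.33 mm


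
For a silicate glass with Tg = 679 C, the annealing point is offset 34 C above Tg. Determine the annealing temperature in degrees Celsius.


The annealing temperature is Tg plus the offset:
  T_anneal = 679 + 34 = 713 C

713 C


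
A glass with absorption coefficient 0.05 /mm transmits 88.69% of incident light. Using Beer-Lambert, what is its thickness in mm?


Rearrange T = exp(-alpha * thickness):
  thickness = -ln(T) / alpha
  T = 88.69/100 = 0.8869
  ln(T) = -0.12002
  -ln(T) = 0.12002
  thickness = 0.12002 / 0.05 = 2.4 mm

2.4 mm


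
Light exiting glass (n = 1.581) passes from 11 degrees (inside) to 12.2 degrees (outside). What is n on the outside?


Apply Snell's law: n1 * sin(theta1) = n2 * sin(theta2)
  n2 = n1 * sin(theta1) / sin(theta2)
  sin(11) = 0.190809
  sin(12.2) = 0.211325
  n2 = 1.581 * 0.190809 / 0.211325 = 1.4275

1.4275


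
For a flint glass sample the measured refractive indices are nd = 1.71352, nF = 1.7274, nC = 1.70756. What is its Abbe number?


Abbe number formula: Vd = (nd - 1) / (nF - nC)
  nd - 1 = 1.71352 - 1 = 0.71352
  nF - nC = 1.7274 - 1.70756 = 0.01984
  Vd = 0.71352 / 0.01984 = 35.96

35.96


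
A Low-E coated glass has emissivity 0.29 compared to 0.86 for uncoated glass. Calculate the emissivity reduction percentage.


Percentage reduction = (1 - coated/uncoated) * 100
  Ratio = 0.29 / 0.86 = 0.3372
  Reduction = (1 - 0.3372) * 100 = 66.3%

66.3%


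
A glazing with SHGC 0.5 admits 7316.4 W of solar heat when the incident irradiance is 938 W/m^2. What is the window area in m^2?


Rearrange Q = Area * SHGC * Irradiance:
  Area = Q / (SHGC * Irradiance)
  Area = 7316.4 / (0.5 * 938) = 15.6 m^2

15.6 m^2


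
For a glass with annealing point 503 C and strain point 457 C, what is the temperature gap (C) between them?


Gap = T_anneal - T_strain:
  gap = 503 - 457 = 46 C

46 C


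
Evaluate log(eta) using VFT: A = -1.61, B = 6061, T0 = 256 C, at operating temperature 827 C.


VFT equation: log(eta) = A + B / (T - T0)
  T - T0 = 827 - 256 = 571
  B / (T - T0) = 6061 / 571 = 10.615
  log(eta) = -1.61 + 10.615 = 9.005

9.005


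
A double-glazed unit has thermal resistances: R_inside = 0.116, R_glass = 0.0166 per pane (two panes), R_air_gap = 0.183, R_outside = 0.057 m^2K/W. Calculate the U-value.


Total thermal resistance (series):
  R_total = R_in + R_glass + R_air + R_glass + R_out
  R_total = 0.116 + 0.0166 + 0.183 + 0.0166 + 0.057 = 0.3892 m^2K/W
U-value = 1 / R_total = 1 / 0.3892 = 2.569 W/m^2K

2.569 W/m^2K


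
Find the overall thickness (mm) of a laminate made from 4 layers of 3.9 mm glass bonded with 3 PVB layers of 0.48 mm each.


Total thickness = glass contribution + PVB contribution
  Glass: 4 * 3.9 = 15.6 mm
  PVB: 3 * 0.48 = 1.44 mm
  Total = 15.6 + 1.44 = 17.04 mm

17.04 mm


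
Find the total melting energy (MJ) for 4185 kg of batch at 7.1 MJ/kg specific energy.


Total energy = mass * specific energy
  E = 4185 * 7.1 = 29713.5 MJ

29713.5 MJ


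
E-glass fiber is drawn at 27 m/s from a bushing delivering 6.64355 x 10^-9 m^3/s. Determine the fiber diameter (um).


Cross-sectional area from continuity:
  A = Q / v = 6.64355 x 10^-9 / 27 = 2.460574 x 10^-10 m^2
Diameter from circular cross-section:
  d = sqrt(4A / pi) * 10^6 (m -> um)
  d = sqrt(4 * 2.460574 x 10^-10 / pi) * 10^6 = 17.7 um

17.7 um


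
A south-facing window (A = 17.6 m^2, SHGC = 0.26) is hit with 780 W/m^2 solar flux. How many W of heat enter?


Solar heat gain: Q = Area * SHGC * Irradiance
  Q = 17.6 * 0.26 * 780 = 3569.3 W

3569.3 W


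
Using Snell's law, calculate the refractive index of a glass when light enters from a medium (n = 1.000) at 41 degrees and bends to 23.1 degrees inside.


Apply Snell's law: n1 * sin(theta1) = n2 * sin(theta2)
  n2 = n1 * sin(theta1) / sin(theta2)
  sin(41) = 0.656059
  sin(23.1) = 0.392337
  n2 = 1.000 * 0.656059 / 0.392337 = 1.6722

1.6722


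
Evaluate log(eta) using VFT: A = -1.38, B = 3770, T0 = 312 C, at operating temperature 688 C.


VFT equation: log(eta) = A + B / (T - T0)
  T - T0 = 688 - 312 = 376
  B / (T - T0) = 3770 / 376 = 10.027
  log(eta) = -1.38 + 10.027 = 8.647

8.647
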